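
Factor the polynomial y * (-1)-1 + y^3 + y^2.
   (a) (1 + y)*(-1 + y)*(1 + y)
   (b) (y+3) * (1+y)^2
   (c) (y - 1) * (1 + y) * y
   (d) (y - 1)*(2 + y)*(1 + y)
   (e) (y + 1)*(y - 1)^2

We need to factor y * (-1)-1 + y^3 + y^2.
The factored form is (1 + y)*(-1 + y)*(1 + y).
a) (1 + y)*(-1 + y)*(1 + y)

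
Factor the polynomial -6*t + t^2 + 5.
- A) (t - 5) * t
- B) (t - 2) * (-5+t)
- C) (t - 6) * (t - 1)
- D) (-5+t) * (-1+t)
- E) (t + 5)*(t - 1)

We need to factor -6*t + t^2 + 5.
The factored form is (-5+t) * (-1+t).
D) (-5+t) * (-1+t)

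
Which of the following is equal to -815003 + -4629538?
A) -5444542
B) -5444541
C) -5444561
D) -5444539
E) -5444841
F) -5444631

-815003 + -4629538 = -5444541
B) -5444541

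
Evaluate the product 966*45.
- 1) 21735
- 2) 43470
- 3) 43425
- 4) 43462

966 * 45 = 43470
2) 43470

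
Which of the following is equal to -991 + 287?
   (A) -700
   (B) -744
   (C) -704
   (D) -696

-991 + 287 = -704
C) -704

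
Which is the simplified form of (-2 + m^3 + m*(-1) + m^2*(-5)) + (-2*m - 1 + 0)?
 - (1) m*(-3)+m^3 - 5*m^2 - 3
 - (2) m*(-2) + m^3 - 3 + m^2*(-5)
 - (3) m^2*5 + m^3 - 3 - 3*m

Adding the polynomials and combining like terms:
(-2 + m^3 + m*(-1) + m^2*(-5)) + (-2*m - 1 + 0)
= m*(-3)+m^3 - 5*m^2 - 3
1) m*(-3)+m^3 - 5*m^2 - 3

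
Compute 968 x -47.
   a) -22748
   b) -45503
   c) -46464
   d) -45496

968 * -47 = -45496
d) -45496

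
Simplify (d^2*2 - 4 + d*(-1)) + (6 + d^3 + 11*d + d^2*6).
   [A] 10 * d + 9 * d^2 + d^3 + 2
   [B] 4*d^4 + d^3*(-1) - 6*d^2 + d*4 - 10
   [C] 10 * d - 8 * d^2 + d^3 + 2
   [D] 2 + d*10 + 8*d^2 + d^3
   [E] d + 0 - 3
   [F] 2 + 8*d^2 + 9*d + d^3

Adding the polynomials and combining like terms:
(d^2*2 - 4 + d*(-1)) + (6 + d^3 + 11*d + d^2*6)
= 2 + d*10 + 8*d^2 + d^3
D) 2 + d*10 + 8*d^2 + d^3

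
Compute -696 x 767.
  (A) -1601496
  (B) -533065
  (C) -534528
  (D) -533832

-696 * 767 = -533832
D) -533832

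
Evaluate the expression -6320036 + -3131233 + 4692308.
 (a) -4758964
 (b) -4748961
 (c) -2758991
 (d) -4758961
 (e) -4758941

First: -6320036 + -3131233 = -9451269
Then: -9451269 + 4692308 = -4758961
d) -4758961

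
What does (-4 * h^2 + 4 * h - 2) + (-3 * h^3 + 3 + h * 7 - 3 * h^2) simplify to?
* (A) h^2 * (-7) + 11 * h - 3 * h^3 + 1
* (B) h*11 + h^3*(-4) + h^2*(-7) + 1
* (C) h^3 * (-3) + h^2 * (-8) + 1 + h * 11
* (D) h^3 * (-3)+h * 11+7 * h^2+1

Adding the polynomials and combining like terms:
(-4*h^2 + 4*h - 2) + (-3*h^3 + 3 + h*7 - 3*h^2)
= h^2 * (-7) + 11 * h - 3 * h^3 + 1
A) h^2 * (-7) + 11 * h - 3 * h^3 + 1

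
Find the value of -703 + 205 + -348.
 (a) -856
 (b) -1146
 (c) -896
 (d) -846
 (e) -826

First: -703 + 205 = -498
Then: -498 + -348 = -846
d) -846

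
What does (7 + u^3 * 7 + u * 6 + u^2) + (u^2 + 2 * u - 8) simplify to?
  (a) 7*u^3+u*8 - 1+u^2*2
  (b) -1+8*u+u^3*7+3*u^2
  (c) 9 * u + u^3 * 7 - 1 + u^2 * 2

Adding the polynomials and combining like terms:
(7 + u^3*7 + u*6 + u^2) + (u^2 + 2*u - 8)
= 7*u^3+u*8 - 1+u^2*2
a) 7*u^3+u*8 - 1+u^2*2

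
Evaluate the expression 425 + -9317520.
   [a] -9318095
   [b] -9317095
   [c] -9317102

425 + -9317520 = -9317095
b) -9317095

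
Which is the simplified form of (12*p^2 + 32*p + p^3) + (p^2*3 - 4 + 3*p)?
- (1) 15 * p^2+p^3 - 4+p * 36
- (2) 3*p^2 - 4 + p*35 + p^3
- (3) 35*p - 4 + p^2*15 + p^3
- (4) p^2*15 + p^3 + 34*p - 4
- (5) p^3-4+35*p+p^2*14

Adding the polynomials and combining like terms:
(12*p^2 + 32*p + p^3) + (p^2*3 - 4 + 3*p)
= 35*p - 4 + p^2*15 + p^3
3) 35*p - 4 + p^2*15 + p^3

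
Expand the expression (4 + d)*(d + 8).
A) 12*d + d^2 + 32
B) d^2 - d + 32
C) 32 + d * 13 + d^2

Expanding (4 + d)*(d + 8):
= 12*d + d^2 + 32
A) 12*d + d^2 + 32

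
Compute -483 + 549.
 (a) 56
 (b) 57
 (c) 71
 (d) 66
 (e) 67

-483 + 549 = 66
d) 66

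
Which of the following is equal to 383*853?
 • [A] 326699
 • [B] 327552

383 * 853 = 326699
A) 326699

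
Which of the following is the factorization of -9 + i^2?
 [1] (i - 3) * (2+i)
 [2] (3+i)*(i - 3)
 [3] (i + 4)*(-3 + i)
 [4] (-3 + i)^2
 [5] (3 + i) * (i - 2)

We need to factor -9 + i^2.
The factored form is (3+i)*(i - 3).
2) (3+i)*(i - 3)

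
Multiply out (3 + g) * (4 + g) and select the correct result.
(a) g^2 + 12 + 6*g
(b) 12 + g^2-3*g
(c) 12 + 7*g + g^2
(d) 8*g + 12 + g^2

Expanding (3 + g) * (4 + g):
= 12 + 7*g + g^2
c) 12 + 7*g + g^2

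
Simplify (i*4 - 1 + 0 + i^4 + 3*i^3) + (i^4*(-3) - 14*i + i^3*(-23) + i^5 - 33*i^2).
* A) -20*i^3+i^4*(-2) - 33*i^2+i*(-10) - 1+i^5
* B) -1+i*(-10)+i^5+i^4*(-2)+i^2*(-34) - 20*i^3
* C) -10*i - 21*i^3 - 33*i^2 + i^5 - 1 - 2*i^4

Adding the polynomials and combining like terms:
(i*4 - 1 + 0 + i^4 + 3*i^3) + (i^4*(-3) - 14*i + i^3*(-23) + i^5 - 33*i^2)
= -20*i^3+i^4*(-2) - 33*i^2+i*(-10) - 1+i^5
A) -20*i^3+i^4*(-2) - 33*i^2+i*(-10) - 1+i^5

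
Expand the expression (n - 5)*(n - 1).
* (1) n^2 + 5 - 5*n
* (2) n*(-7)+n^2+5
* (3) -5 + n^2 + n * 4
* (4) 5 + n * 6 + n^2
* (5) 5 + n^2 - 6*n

Expanding (n - 5)*(n - 1):
= 5 + n^2 - 6*n
5) 5 + n^2 - 6*n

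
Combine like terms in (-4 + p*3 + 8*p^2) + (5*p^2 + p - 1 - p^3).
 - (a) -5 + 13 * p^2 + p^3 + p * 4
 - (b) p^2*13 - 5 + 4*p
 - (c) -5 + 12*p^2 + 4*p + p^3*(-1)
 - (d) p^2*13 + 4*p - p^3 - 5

Adding the polynomials and combining like terms:
(-4 + p*3 + 8*p^2) + (5*p^2 + p - 1 - p^3)
= p^2*13 + 4*p - p^3 - 5
d) p^2*13 + 4*p - p^3 - 5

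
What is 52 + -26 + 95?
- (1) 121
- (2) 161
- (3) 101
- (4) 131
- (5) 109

First: 52 + -26 = 26
Then: 26 + 95 = 121
1) 121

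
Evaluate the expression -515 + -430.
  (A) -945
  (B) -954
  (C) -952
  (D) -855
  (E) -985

-515 + -430 = -945
A) -945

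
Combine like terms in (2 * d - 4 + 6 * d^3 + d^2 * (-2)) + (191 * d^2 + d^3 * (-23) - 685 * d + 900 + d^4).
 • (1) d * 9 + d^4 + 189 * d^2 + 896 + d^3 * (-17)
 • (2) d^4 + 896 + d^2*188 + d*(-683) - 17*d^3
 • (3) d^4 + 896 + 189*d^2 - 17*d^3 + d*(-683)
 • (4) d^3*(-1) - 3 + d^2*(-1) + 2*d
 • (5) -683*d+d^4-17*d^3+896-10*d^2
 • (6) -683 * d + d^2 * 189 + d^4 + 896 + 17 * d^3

Adding the polynomials and combining like terms:
(2*d - 4 + 6*d^3 + d^2*(-2)) + (191*d^2 + d^3*(-23) - 685*d + 900 + d^4)
= d^4 + 896 + 189*d^2 - 17*d^3 + d*(-683)
3) d^4 + 896 + 189*d^2 - 17*d^3 + d*(-683)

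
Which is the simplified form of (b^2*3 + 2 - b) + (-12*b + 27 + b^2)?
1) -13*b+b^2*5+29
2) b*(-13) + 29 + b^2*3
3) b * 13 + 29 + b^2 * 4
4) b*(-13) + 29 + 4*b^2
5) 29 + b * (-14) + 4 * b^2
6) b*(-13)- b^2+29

Adding the polynomials and combining like terms:
(b^2*3 + 2 - b) + (-12*b + 27 + b^2)
= b*(-13) + 29 + 4*b^2
4) b*(-13) + 29 + 4*b^2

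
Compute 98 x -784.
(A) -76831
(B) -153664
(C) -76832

98 * -784 = -76832
C) -76832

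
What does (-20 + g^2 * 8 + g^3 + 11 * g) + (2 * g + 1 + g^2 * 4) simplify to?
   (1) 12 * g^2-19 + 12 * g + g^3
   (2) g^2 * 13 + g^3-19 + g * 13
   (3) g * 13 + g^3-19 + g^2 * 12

Adding the polynomials and combining like terms:
(-20 + g^2*8 + g^3 + 11*g) + (2*g + 1 + g^2*4)
= g * 13 + g^3-19 + g^2 * 12
3) g * 13 + g^3-19 + g^2 * 12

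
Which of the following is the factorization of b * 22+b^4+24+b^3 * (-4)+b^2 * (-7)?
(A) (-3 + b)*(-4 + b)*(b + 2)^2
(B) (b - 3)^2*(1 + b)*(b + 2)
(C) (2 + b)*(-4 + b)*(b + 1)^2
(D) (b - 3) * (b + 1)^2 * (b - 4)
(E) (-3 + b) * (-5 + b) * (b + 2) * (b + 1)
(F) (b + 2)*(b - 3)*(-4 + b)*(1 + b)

We need to factor b * 22+b^4+24+b^3 * (-4)+b^2 * (-7).
The factored form is (b + 2)*(b - 3)*(-4 + b)*(1 + b).
F) (b + 2)*(b - 3)*(-4 + b)*(1 + b)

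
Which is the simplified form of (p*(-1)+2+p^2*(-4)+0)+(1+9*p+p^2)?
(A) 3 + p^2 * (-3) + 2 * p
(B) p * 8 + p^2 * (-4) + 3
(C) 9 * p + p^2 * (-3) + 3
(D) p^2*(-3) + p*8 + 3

Adding the polynomials and combining like terms:
(p*(-1) + 2 + p^2*(-4) + 0) + (1 + 9*p + p^2)
= p^2*(-3) + p*8 + 3
D) p^2*(-3) + p*8 + 3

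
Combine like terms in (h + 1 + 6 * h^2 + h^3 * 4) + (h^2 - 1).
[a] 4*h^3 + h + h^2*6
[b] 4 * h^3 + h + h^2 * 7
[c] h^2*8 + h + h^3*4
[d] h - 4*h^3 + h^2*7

Adding the polynomials and combining like terms:
(h + 1 + 6*h^2 + h^3*4) + (h^2 - 1)
= 4 * h^3 + h + h^2 * 7
b) 4 * h^3 + h + h^2 * 7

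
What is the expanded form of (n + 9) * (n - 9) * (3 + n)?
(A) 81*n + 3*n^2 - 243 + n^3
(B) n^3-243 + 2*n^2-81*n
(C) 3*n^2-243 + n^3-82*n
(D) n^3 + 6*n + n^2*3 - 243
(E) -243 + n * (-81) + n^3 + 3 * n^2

Expanding (n + 9) * (n - 9) * (3 + n):
= -243 + n * (-81) + n^3 + 3 * n^2
E) -243 + n * (-81) + n^3 + 3 * n^2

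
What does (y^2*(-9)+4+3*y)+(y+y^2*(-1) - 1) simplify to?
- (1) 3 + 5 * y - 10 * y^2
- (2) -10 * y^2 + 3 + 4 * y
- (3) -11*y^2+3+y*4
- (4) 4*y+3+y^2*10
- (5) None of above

Adding the polynomials and combining like terms:
(y^2*(-9) + 4 + 3*y) + (y + y^2*(-1) - 1)
= -10 * y^2 + 3 + 4 * y
2) -10 * y^2 + 3 + 4 * y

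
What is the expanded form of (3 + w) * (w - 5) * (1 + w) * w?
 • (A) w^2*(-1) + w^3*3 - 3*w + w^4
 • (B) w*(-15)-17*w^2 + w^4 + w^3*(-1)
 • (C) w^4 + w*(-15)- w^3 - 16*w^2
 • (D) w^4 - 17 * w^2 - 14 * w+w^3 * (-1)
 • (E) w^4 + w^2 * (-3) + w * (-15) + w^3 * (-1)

Expanding (3 + w) * (w - 5) * (1 + w) * w:
= w*(-15)-17*w^2 + w^4 + w^3*(-1)
B) w*(-15)-17*w^2 + w^4 + w^3*(-1)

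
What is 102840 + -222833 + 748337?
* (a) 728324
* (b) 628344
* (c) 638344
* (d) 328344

First: 102840 + -222833 = -119993
Then: -119993 + 748337 = 628344
b) 628344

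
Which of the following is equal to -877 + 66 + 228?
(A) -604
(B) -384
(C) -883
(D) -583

First: -877 + 66 = -811
Then: -811 + 228 = -583
D) -583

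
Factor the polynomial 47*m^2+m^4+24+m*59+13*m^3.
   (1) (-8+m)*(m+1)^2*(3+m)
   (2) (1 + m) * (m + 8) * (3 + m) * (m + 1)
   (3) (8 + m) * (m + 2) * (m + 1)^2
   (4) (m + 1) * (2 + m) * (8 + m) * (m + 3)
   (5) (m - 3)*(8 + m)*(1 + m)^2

We need to factor 47*m^2+m^4+24+m*59+13*m^3.
The factored form is (1 + m) * (m + 8) * (3 + m) * (m + 1).
2) (1 + m) * (m + 8) * (3 + m) * (m + 1)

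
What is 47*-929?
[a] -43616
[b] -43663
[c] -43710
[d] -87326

47 * -929 = -43663
b) -43663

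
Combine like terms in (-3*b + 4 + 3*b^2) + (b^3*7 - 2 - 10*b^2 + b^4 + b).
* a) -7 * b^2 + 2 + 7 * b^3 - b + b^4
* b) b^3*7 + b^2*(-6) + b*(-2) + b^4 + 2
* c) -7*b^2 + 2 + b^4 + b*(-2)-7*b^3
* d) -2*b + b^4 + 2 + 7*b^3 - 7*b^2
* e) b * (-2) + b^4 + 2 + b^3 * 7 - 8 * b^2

Adding the polynomials and combining like terms:
(-3*b + 4 + 3*b^2) + (b^3*7 - 2 - 10*b^2 + b^4 + b)
= -2*b + b^4 + 2 + 7*b^3 - 7*b^2
d) -2*b + b^4 + 2 + 7*b^3 - 7*b^2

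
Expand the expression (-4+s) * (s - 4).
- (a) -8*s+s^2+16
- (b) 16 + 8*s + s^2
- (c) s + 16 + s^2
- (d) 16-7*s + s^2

Expanding (-4+s) * (s - 4):
= -8*s+s^2+16
a) -8*s+s^2+16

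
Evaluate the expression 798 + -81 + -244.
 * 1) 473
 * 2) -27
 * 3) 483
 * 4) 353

First: 798 + -81 = 717
Then: 717 + -244 = 473
1) 473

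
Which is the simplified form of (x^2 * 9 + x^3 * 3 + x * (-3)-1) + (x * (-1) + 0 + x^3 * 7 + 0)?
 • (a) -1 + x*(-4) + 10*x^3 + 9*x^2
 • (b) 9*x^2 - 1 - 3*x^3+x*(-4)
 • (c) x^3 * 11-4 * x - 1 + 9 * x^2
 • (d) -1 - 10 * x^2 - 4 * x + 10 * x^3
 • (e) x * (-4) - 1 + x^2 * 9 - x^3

Adding the polynomials and combining like terms:
(x^2*9 + x^3*3 + x*(-3) - 1) + (x*(-1) + 0 + x^3*7 + 0)
= -1 + x*(-4) + 10*x^3 + 9*x^2
a) -1 + x*(-4) + 10*x^3 + 9*x^2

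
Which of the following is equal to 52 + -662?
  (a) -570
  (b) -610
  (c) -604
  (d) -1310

52 + -662 = -610
b) -610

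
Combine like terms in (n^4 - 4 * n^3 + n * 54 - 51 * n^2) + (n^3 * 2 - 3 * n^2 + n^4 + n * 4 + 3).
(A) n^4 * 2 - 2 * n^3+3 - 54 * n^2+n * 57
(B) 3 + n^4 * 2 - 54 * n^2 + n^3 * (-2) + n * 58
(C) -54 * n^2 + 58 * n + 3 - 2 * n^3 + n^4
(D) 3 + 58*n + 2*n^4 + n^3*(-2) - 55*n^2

Adding the polynomials and combining like terms:
(n^4 - 4*n^3 + n*54 - 51*n^2) + (n^3*2 - 3*n^2 + n^4 + n*4 + 3)
= 3 + n^4 * 2 - 54 * n^2 + n^3 * (-2) + n * 58
B) 3 + n^4 * 2 - 54 * n^2 + n^3 * (-2) + n * 58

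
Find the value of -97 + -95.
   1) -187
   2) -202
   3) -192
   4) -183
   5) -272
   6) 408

-97 + -95 = -192
3) -192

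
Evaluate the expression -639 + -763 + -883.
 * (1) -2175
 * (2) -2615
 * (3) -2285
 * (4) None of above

First: -639 + -763 = -1402
Then: -1402 + -883 = -2285
3) -2285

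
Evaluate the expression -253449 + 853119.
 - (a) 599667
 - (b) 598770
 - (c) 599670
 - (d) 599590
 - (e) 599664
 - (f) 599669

-253449 + 853119 = 599670
c) 599670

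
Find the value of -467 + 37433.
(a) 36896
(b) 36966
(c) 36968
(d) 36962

-467 + 37433 = 36966
b) 36966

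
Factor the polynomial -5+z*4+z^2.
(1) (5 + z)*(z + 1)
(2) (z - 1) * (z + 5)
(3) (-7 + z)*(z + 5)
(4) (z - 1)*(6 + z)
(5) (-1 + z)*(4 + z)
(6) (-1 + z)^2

We need to factor -5+z*4+z^2.
The factored form is (z - 1) * (z + 5).
2) (z - 1) * (z + 5)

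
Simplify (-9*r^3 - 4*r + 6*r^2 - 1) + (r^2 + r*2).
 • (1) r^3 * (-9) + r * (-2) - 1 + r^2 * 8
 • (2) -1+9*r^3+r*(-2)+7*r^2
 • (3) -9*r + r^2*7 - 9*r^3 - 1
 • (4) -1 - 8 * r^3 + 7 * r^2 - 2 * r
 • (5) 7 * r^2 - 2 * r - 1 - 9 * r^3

Adding the polynomials and combining like terms:
(-9*r^3 - 4*r + 6*r^2 - 1) + (r^2 + r*2)
= 7 * r^2 - 2 * r - 1 - 9 * r^3
5) 7 * r^2 - 2 * r - 1 - 9 * r^3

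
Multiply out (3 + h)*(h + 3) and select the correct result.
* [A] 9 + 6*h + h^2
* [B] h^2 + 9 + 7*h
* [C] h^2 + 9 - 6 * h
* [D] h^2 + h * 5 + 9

Expanding (3 + h)*(h + 3):
= 9 + 6*h + h^2
A) 9 + 6*h + h^2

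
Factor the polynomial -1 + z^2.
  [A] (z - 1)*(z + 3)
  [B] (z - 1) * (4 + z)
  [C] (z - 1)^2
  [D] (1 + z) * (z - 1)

We need to factor -1 + z^2.
The factored form is (1 + z) * (z - 1).
D) (1 + z) * (z - 1)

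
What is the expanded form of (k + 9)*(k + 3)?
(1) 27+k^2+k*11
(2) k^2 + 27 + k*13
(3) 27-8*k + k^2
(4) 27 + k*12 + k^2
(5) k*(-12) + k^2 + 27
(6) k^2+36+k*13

Expanding (k + 9)*(k + 3):
= 27 + k*12 + k^2
4) 27 + k*12 + k^2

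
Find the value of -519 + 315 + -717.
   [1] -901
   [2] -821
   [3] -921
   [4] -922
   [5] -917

First: -519 + 315 = -204
Then: -204 + -717 = -921
3) -921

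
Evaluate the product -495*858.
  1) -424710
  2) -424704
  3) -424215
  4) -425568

-495 * 858 = -424710
1) -424710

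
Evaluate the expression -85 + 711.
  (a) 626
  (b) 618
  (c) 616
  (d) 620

-85 + 711 = 626
a) 626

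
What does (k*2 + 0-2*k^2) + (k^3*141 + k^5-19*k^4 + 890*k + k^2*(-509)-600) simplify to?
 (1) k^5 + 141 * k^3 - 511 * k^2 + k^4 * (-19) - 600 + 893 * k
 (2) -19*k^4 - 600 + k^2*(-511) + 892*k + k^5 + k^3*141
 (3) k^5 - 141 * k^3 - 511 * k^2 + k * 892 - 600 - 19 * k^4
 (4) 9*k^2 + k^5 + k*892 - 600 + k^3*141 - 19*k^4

Adding the polynomials and combining like terms:
(k*2 + 0 - 2*k^2) + (k^3*141 + k^5 - 19*k^4 + 890*k + k^2*(-509) - 600)
= -19*k^4 - 600 + k^2*(-511) + 892*k + k^5 + k^3*141
2) -19*k^4 - 600 + k^2*(-511) + 892*k + k^5 + k^3*141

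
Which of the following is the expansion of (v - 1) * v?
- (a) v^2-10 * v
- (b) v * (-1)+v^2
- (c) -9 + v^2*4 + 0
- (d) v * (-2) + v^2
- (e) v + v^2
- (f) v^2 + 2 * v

Expanding (v - 1) * v:
= v * (-1)+v^2
b) v * (-1)+v^2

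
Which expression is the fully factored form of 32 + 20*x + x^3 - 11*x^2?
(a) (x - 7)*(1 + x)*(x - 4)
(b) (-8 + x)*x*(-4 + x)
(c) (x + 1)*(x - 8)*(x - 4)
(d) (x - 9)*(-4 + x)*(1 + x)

We need to factor 32 + 20*x + x^3 - 11*x^2.
The factored form is (x + 1)*(x - 8)*(x - 4).
c) (x + 1)*(x - 8)*(x - 4)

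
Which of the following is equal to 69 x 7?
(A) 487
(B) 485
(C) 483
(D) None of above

69 * 7 = 483
C) 483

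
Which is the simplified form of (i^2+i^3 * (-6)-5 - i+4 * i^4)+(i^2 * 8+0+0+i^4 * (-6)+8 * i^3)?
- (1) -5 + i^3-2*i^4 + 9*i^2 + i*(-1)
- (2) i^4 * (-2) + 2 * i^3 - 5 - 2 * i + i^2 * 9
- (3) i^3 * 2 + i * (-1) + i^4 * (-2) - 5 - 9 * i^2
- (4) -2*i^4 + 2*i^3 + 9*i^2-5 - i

Adding the polynomials and combining like terms:
(i^2 + i^3*(-6) - 5 - i + 4*i^4) + (i^2*8 + 0 + 0 + i^4*(-6) + 8*i^3)
= -2*i^4 + 2*i^3 + 9*i^2-5 - i
4) -2*i^4 + 2*i^3 + 9*i^2-5 - i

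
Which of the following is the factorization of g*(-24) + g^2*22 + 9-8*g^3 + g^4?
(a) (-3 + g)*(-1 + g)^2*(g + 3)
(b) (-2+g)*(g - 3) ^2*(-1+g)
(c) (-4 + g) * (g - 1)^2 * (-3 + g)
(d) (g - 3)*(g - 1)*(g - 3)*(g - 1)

We need to factor g*(-24) + g^2*22 + 9-8*g^3 + g^4.
The factored form is (g - 3)*(g - 1)*(g - 3)*(g - 1).
d) (g - 3)*(g - 1)*(g - 3)*(g - 1)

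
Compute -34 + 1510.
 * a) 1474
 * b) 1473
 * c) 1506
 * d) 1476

-34 + 1510 = 1476
d) 1476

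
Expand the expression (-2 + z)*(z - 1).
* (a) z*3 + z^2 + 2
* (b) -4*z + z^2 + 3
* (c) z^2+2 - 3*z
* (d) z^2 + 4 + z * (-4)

Expanding (-2 + z)*(z - 1):
= z^2+2 - 3*z
c) z^2+2 - 3*z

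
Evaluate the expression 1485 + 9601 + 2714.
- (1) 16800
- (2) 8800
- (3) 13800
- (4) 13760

First: 1485 + 9601 = 11086
Then: 11086 + 2714 = 13800
3) 13800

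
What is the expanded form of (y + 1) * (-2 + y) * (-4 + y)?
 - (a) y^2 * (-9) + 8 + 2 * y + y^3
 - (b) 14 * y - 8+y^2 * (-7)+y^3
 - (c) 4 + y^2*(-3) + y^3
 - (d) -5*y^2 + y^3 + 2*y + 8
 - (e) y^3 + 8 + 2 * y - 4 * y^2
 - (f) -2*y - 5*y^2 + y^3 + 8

Expanding (y + 1) * (-2 + y) * (-4 + y):
= -5*y^2 + y^3 + 2*y + 8
d) -5*y^2 + y^3 + 2*y + 8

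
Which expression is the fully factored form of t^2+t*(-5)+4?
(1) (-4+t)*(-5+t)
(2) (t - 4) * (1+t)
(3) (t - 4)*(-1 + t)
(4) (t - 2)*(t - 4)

We need to factor t^2+t*(-5)+4.
The factored form is (t - 4)*(-1 + t).
3) (t - 4)*(-1 + t)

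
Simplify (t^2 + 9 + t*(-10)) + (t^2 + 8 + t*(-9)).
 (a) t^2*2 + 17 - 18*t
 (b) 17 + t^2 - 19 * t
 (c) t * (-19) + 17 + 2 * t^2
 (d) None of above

Adding the polynomials and combining like terms:
(t^2 + 9 + t*(-10)) + (t^2 + 8 + t*(-9))
= t * (-19) + 17 + 2 * t^2
c) t * (-19) + 17 + 2 * t^2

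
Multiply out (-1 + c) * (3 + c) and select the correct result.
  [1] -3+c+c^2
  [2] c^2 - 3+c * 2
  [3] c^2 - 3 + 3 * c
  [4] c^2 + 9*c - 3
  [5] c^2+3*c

Expanding (-1 + c) * (3 + c):
= c^2 - 3+c * 2
2) c^2 - 3+c * 2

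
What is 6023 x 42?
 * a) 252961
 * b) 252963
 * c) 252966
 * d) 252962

6023 * 42 = 252966
c) 252966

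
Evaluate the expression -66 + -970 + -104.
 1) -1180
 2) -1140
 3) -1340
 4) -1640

First: -66 + -970 = -1036
Then: -1036 + -104 = -1140
2) -1140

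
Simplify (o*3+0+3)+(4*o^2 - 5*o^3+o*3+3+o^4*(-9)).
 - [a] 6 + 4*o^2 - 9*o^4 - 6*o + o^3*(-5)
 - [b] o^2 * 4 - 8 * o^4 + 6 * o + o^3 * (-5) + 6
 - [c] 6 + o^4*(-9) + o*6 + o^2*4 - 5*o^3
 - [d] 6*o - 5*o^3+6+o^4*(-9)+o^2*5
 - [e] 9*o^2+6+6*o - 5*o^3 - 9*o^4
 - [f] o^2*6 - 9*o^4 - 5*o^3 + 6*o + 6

Adding the polynomials and combining like terms:
(o*3 + 0 + 3) + (4*o^2 - 5*o^3 + o*3 + 3 + o^4*(-9))
= 6 + o^4*(-9) + o*6 + o^2*4 - 5*o^3
c) 6 + o^4*(-9) + o*6 + o^2*4 - 5*o^3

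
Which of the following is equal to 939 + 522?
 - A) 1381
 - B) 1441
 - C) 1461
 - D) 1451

939 + 522 = 1461
C) 1461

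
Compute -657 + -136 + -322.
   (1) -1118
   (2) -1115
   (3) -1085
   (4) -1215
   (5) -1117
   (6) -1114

First: -657 + -136 = -793
Then: -793 + -322 = -1115
2) -1115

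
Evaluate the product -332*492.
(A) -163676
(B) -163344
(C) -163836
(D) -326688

-332 * 492 = -163344
B) -163344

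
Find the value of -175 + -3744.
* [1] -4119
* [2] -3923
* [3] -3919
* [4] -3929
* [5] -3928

-175 + -3744 = -3919
3) -3919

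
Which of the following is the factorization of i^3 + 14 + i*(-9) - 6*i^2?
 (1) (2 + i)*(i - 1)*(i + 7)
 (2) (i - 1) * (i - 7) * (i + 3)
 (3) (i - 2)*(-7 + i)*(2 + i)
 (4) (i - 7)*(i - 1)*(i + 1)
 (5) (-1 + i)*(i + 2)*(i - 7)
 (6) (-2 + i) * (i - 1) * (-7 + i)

We need to factor i^3 + 14 + i*(-9) - 6*i^2.
The factored form is (-1 + i)*(i + 2)*(i - 7).
5) (-1 + i)*(i + 2)*(i - 7)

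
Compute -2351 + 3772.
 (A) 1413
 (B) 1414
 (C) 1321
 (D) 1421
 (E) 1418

-2351 + 3772 = 1421
D) 1421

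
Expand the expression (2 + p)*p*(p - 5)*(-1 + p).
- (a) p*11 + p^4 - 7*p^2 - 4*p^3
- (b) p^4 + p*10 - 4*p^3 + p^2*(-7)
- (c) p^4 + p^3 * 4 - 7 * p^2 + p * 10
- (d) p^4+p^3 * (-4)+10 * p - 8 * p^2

Expanding (2 + p)*p*(p - 5)*(-1 + p):
= p^4 + p*10 - 4*p^3 + p^2*(-7)
b) p^4 + p*10 - 4*p^3 + p^2*(-7)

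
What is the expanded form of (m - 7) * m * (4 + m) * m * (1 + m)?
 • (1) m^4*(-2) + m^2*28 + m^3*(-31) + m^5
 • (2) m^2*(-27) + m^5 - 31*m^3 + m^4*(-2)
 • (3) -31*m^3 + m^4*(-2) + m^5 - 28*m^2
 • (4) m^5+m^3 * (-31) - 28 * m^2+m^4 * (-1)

Expanding (m - 7) * m * (4 + m) * m * (1 + m):
= -31*m^3 + m^4*(-2) + m^5 - 28*m^2
3) -31*m^3 + m^4*(-2) + m^5 - 28*m^2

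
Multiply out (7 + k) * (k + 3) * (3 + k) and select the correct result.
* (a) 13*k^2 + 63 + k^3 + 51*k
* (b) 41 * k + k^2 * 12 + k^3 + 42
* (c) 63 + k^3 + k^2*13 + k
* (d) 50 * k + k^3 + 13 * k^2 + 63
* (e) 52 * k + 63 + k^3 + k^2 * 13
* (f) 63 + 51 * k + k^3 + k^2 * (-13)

Expanding (7 + k) * (k + 3) * (3 + k):
= 13*k^2 + 63 + k^3 + 51*k
a) 13*k^2 + 63 + k^3 + 51*k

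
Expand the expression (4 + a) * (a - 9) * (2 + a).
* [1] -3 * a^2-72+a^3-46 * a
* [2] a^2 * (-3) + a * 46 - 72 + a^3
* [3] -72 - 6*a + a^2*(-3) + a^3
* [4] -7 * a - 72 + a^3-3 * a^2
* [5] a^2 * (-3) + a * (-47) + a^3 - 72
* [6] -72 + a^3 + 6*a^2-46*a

Expanding (4 + a) * (a - 9) * (2 + a):
= -3 * a^2-72+a^3-46 * a
1) -3 * a^2-72+a^3-46 * a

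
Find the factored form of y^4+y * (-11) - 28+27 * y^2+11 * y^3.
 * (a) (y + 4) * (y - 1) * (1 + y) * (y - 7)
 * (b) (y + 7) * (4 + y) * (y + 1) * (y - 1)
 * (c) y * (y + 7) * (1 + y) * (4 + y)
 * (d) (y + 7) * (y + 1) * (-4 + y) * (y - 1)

We need to factor y^4+y * (-11) - 28+27 * y^2+11 * y^3.
The factored form is (y + 7) * (4 + y) * (y + 1) * (y - 1).
b) (y + 7) * (4 + y) * (y + 1) * (y - 1)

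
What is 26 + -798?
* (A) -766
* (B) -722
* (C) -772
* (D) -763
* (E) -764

26 + -798 = -772
C) -772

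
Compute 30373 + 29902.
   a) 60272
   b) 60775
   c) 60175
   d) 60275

30373 + 29902 = 60275
d) 60275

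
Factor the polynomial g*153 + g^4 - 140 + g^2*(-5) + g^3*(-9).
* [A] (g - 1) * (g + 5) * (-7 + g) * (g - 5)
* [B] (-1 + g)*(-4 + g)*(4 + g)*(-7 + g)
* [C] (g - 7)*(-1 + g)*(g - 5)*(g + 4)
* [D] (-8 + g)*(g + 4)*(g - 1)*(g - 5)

We need to factor g*153 + g^4 - 140 + g^2*(-5) + g^3*(-9).
The factored form is (g - 7)*(-1 + g)*(g - 5)*(g + 4).
C) (g - 7)*(-1 + g)*(g - 5)*(g + 4)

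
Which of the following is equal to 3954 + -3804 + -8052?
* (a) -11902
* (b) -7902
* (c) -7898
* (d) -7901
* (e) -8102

First: 3954 + -3804 = 150
Then: 150 + -8052 = -7902
b) -7902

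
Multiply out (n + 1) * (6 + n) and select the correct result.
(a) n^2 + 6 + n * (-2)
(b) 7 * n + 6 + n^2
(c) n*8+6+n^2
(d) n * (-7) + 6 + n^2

Expanding (n + 1) * (6 + n):
= 7 * n + 6 + n^2
b) 7 * n + 6 + n^2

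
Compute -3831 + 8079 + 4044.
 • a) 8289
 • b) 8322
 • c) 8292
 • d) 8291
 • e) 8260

First: -3831 + 8079 = 4248
Then: 4248 + 4044 = 8292
c) 8292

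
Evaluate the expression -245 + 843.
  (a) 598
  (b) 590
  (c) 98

-245 + 843 = 598
a) 598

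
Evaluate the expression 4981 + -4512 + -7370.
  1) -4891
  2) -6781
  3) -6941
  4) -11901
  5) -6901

First: 4981 + -4512 = 469
Then: 469 + -7370 = -6901
5) -6901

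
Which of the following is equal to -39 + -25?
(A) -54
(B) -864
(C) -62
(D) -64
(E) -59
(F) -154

-39 + -25 = -64
D) -64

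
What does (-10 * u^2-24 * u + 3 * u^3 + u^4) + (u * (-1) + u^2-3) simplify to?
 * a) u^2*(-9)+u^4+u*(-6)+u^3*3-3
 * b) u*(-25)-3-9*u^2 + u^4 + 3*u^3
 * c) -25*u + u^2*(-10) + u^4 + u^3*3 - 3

Adding the polynomials and combining like terms:
(-10*u^2 - 24*u + 3*u^3 + u^4) + (u*(-1) + u^2 - 3)
= u*(-25)-3-9*u^2 + u^4 + 3*u^3
b) u*(-25)-3-9*u^2 + u^4 + 3*u^3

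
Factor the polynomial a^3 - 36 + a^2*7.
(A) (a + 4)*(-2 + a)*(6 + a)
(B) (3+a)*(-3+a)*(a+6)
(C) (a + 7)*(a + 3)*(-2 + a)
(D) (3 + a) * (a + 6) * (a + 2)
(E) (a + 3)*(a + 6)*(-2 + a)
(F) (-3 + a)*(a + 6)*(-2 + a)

We need to factor a^3 - 36 + a^2*7.
The factored form is (a + 3)*(a + 6)*(-2 + a).
E) (a + 3)*(a + 6)*(-2 + a)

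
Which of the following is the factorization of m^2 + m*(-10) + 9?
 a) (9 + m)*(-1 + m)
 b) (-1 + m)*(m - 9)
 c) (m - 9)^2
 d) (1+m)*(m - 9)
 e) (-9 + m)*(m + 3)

We need to factor m^2 + m*(-10) + 9.
The factored form is (-1 + m)*(m - 9).
b) (-1 + m)*(m - 9)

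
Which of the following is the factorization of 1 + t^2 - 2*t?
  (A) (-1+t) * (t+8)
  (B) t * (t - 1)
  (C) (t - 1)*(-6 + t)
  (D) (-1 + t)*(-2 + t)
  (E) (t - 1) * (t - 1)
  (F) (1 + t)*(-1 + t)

We need to factor 1 + t^2 - 2*t.
The factored form is (t - 1) * (t - 1).
E) (t - 1) * (t - 1)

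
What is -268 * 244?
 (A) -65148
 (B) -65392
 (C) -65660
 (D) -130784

-268 * 244 = -65392
B) -65392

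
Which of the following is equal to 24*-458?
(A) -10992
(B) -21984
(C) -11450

24 * -458 = -10992
A) -10992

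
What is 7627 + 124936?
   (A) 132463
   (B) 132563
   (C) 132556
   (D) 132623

7627 + 124936 = 132563
B) 132563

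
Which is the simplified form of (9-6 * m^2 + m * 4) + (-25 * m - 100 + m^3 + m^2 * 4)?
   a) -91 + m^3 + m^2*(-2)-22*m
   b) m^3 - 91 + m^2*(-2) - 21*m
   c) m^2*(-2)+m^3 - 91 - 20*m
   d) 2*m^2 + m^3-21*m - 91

Adding the polynomials and combining like terms:
(9 - 6*m^2 + m*4) + (-25*m - 100 + m^3 + m^2*4)
= m^3 - 91 + m^2*(-2) - 21*m
b) m^3 - 91 + m^2*(-2) - 21*m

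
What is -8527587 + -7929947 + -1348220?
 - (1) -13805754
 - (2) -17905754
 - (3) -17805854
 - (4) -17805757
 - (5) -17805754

First: -8527587 + -7929947 = -16457534
Then: -16457534 + -1348220 = -17805754
5) -17805754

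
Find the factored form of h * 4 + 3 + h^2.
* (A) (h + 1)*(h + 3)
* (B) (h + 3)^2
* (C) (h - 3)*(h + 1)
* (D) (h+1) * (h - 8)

We need to factor h * 4 + 3 + h^2.
The factored form is (h + 1)*(h + 3).
A) (h + 1)*(h + 3)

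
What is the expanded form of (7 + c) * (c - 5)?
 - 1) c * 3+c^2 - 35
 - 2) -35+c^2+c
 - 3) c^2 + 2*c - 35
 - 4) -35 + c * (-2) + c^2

Expanding (7 + c) * (c - 5):
= c^2 + 2*c - 35
3) c^2 + 2*c - 35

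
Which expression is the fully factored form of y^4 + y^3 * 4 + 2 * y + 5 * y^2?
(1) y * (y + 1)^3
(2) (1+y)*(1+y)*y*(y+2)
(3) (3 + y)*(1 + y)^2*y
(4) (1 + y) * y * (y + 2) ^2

We need to factor y^4 + y^3 * 4 + 2 * y + 5 * y^2.
The factored form is (1+y)*(1+y)*y*(y+2).
2) (1+y)*(1+y)*y*(y+2)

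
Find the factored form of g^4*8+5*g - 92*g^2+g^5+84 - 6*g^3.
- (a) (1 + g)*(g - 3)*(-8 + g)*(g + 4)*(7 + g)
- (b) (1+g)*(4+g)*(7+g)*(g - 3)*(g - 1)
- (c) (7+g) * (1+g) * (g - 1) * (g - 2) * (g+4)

We need to factor g^4*8+5*g - 92*g^2+g^5+84 - 6*g^3.
The factored form is (1+g)*(4+g)*(7+g)*(g - 3)*(g - 1).
b) (1+g)*(4+g)*(7+g)*(g - 3)*(g - 1)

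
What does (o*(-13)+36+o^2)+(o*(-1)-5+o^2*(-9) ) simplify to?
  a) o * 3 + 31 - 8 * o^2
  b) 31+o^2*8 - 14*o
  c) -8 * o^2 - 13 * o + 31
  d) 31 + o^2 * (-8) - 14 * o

Adding the polynomials and combining like terms:
(o*(-13) + 36 + o^2) + (o*(-1) - 5 + o^2*(-9))
= 31 + o^2 * (-8) - 14 * o
d) 31 + o^2 * (-8) - 14 * o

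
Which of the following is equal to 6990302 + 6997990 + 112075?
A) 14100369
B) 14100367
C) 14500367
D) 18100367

First: 6990302 + 6997990 = 13988292
Then: 13988292 + 112075 = 14100367
B) 14100367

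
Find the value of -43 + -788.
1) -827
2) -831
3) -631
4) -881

-43 + -788 = -831
2) -831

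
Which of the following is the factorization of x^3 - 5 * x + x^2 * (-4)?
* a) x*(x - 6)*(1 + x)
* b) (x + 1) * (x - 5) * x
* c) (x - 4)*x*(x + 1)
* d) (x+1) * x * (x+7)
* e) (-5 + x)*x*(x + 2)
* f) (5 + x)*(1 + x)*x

We need to factor x^3 - 5 * x + x^2 * (-4).
The factored form is (x + 1) * (x - 5) * x.
b) (x + 1) * (x - 5) * x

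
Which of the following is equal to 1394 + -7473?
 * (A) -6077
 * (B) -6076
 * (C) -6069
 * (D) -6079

1394 + -7473 = -6079
D) -6079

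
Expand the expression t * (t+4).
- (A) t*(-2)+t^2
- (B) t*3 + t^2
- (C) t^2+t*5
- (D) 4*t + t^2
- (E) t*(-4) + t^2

Expanding t * (t+4):
= 4*t + t^2
D) 4*t + t^2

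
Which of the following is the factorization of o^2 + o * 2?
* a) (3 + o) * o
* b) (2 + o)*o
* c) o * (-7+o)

We need to factor o^2 + o * 2.
The factored form is (2 + o)*o.
b) (2 + o)*o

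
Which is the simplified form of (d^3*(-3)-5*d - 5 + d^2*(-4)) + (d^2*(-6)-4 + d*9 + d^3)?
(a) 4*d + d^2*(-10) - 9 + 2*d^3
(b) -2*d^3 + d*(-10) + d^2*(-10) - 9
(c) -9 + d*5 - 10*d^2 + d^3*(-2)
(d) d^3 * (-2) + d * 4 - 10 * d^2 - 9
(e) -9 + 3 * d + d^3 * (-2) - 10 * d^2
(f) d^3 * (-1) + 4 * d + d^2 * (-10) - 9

Adding the polynomials and combining like terms:
(d^3*(-3) - 5*d - 5 + d^2*(-4)) + (d^2*(-6) - 4 + d*9 + d^3)
= d^3 * (-2) + d * 4 - 10 * d^2 - 9
d) d^3 * (-2) + d * 4 - 10 * d^2 - 9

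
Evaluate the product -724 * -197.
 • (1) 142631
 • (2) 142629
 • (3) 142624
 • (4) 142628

-724 * -197 = 142628
4) 142628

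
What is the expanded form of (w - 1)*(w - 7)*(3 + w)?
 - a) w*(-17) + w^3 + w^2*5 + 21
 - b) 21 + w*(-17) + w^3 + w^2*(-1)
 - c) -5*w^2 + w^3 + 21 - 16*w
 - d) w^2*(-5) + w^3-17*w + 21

Expanding (w - 1)*(w - 7)*(3 + w):
= w^2*(-5) + w^3-17*w + 21
d) w^2*(-5) + w^3-17*w + 21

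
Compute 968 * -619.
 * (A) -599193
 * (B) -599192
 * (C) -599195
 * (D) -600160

968 * -619 = -599192
B) -599192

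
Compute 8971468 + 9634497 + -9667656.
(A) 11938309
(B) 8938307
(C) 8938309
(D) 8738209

First: 8971468 + 9634497 = 18605965
Then: 18605965 + -9667656 = 8938309
C) 8938309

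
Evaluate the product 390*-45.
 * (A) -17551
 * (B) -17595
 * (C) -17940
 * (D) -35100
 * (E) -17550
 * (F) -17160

390 * -45 = -17550
E) -17550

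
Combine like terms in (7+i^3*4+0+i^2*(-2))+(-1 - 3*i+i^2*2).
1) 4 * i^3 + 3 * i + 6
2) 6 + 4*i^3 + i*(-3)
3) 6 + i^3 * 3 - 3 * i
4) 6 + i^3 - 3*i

Adding the polynomials and combining like terms:
(7 + i^3*4 + 0 + i^2*(-2)) + (-1 - 3*i + i^2*2)
= 6 + 4*i^3 + i*(-3)
2) 6 + 4*i^3 + i*(-3)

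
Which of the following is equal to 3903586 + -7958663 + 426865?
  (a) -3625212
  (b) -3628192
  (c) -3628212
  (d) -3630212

First: 3903586 + -7958663 = -4055077
Then: -4055077 + 426865 = -3628212
c) -3628212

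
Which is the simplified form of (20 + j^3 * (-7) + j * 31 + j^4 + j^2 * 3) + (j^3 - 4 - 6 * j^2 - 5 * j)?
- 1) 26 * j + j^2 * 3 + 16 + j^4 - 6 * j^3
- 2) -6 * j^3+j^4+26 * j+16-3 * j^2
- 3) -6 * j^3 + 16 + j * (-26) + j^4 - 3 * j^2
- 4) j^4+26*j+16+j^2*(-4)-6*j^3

Adding the polynomials and combining like terms:
(20 + j^3*(-7) + j*31 + j^4 + j^2*3) + (j^3 - 4 - 6*j^2 - 5*j)
= -6 * j^3+j^4+26 * j+16-3 * j^2
2) -6 * j^3+j^4+26 * j+16-3 * j^2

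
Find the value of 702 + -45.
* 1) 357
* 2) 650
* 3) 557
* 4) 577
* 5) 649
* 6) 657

702 + -45 = 657
6) 657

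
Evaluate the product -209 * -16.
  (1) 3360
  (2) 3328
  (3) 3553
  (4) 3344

-209 * -16 = 3344
4) 3344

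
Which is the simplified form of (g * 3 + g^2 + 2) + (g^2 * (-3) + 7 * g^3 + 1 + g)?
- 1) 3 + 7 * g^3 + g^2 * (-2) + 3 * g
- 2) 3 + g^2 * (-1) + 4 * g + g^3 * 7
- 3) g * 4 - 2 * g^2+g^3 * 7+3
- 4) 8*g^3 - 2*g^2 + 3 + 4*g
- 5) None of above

Adding the polynomials and combining like terms:
(g*3 + g^2 + 2) + (g^2*(-3) + 7*g^3 + 1 + g)
= g * 4 - 2 * g^2+g^3 * 7+3
3) g * 4 - 2 * g^2+g^3 * 7+3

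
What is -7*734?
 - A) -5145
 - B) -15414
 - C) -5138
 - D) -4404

-7 * 734 = -5138
C) -5138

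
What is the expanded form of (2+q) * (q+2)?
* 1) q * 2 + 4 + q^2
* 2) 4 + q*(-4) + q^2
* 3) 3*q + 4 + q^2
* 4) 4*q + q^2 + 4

Expanding (2+q) * (q+2):
= 4*q + q^2 + 4
4) 4*q + q^2 + 4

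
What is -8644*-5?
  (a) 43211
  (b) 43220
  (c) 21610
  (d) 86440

-8644 * -5 = 43220
b) 43220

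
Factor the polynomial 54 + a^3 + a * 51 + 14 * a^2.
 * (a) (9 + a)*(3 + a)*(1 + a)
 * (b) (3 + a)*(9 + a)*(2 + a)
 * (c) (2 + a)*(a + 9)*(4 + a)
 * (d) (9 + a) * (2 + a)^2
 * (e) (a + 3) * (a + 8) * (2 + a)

We need to factor 54 + a^3 + a * 51 + 14 * a^2.
The factored form is (3 + a)*(9 + a)*(2 + a).
b) (3 + a)*(9 + a)*(2 + a)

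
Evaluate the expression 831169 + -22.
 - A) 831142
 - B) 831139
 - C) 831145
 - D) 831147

831169 + -22 = 831147
D) 831147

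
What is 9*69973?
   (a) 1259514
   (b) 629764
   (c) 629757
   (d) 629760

9 * 69973 = 629757
c) 629757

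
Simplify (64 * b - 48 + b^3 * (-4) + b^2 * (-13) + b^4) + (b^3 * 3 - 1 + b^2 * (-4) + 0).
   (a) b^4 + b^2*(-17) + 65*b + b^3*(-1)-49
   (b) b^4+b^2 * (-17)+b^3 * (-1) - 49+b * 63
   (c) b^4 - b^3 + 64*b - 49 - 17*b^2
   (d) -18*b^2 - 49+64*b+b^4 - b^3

Adding the polynomials and combining like terms:
(64*b - 48 + b^3*(-4) + b^2*(-13) + b^4) + (b^3*3 - 1 + b^2*(-4) + 0)
= b^4 - b^3 + 64*b - 49 - 17*b^2
c) b^4 - b^3 + 64*b - 49 - 17*b^2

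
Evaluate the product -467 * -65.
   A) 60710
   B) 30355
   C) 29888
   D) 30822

-467 * -65 = 30355
B) 30355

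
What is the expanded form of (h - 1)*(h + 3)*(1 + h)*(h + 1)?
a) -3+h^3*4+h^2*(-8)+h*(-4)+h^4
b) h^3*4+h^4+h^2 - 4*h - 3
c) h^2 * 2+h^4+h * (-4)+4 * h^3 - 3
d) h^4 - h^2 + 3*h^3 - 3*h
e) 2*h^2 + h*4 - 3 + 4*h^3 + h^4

Expanding (h - 1)*(h + 3)*(1 + h)*(h + 1):
= h^2 * 2+h^4+h * (-4)+4 * h^3 - 3
c) h^2 * 2+h^4+h * (-4)+4 * h^3 - 3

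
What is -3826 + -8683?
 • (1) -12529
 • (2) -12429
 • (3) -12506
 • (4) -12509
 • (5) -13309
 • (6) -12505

-3826 + -8683 = -12509
4) -12509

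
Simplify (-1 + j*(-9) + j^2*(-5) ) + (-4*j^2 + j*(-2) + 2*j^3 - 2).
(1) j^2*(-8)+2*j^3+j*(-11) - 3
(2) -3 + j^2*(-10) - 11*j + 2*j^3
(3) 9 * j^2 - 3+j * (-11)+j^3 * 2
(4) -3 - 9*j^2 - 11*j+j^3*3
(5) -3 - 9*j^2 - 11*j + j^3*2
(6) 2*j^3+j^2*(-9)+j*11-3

Adding the polynomials and combining like terms:
(-1 + j*(-9) + j^2*(-5)) + (-4*j^2 + j*(-2) + 2*j^3 - 2)
= -3 - 9*j^2 - 11*j + j^3*2
5) -3 - 9*j^2 - 11*j + j^3*2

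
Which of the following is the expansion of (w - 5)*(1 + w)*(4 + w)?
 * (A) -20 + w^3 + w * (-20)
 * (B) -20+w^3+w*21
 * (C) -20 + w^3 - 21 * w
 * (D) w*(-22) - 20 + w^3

Expanding (w - 5)*(1 + w)*(4 + w):
= -20 + w^3 - 21 * w
C) -20 + w^3 - 21 * w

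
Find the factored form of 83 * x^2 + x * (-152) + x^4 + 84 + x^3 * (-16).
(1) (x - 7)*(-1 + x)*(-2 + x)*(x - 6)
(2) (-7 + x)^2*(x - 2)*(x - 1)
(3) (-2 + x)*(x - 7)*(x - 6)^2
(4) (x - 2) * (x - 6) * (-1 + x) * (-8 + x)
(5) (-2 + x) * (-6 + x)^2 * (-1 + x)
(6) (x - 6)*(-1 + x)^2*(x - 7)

We need to factor 83 * x^2 + x * (-152) + x^4 + 84 + x^3 * (-16).
The factored form is (x - 7)*(-1 + x)*(-2 + x)*(x - 6).
1) (x - 7)*(-1 + x)*(-2 + x)*(x - 6)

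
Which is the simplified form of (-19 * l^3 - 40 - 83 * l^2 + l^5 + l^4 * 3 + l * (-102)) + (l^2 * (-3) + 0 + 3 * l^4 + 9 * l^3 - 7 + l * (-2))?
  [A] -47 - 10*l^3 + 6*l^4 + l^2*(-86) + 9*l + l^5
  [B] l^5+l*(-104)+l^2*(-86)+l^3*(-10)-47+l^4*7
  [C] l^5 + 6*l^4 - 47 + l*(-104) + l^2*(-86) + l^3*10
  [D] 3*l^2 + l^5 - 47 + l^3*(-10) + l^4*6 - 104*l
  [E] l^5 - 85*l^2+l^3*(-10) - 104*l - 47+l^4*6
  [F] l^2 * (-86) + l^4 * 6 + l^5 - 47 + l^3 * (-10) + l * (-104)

Adding the polynomials and combining like terms:
(-19*l^3 - 40 - 83*l^2 + l^5 + l^4*3 + l*(-102)) + (l^2*(-3) + 0 + 3*l^4 + 9*l^3 - 7 + l*(-2))
= l^2 * (-86) + l^4 * 6 + l^5 - 47 + l^3 * (-10) + l * (-104)
F) l^2 * (-86) + l^4 * 6 + l^5 - 47 + l^3 * (-10) + l * (-104)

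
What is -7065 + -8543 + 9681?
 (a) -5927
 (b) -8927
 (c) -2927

First: -7065 + -8543 = -15608
Then: -15608 + 9681 = -5927
a) -5927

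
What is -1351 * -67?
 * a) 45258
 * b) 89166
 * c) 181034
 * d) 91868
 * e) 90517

-1351 * -67 = 90517
e) 90517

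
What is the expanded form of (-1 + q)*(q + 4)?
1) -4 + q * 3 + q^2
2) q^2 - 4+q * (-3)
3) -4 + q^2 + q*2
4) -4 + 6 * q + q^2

Expanding (-1 + q)*(q + 4):
= -4 + q * 3 + q^2
1) -4 + q * 3 + q^2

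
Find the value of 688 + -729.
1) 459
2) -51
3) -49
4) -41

688 + -729 = -41
4) -41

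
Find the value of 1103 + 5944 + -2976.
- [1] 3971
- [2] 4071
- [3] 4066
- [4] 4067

First: 1103 + 5944 = 7047
Then: 7047 + -2976 = 4071
2) 4071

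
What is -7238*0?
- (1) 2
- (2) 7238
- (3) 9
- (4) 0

-7238 * 0 = 0
4) 0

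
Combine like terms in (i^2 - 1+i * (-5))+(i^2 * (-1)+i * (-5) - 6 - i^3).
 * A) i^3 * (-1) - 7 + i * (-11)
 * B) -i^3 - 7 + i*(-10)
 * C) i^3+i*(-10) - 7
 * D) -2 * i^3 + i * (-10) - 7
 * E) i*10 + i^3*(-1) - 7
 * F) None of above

Adding the polynomials and combining like terms:
(i^2 - 1 + i*(-5)) + (i^2*(-1) + i*(-5) - 6 - i^3)
= -i^3 - 7 + i*(-10)
B) -i^3 - 7 + i*(-10)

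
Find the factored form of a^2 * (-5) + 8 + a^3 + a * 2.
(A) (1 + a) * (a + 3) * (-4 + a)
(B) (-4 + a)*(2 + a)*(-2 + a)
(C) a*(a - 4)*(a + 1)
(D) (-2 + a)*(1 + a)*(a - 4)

We need to factor a^2 * (-5) + 8 + a^3 + a * 2.
The factored form is (-2 + a)*(1 + a)*(a - 4).
D) (-2 + a)*(1 + a)*(a - 4)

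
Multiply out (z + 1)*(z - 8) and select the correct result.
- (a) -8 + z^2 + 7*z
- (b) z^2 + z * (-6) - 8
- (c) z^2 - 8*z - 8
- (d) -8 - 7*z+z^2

Expanding (z + 1)*(z - 8):
= -8 - 7*z+z^2
d) -8 - 7*z+z^2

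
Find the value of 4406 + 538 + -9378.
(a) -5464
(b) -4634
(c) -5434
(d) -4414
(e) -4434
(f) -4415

First: 4406 + 538 = 4944
Then: 4944 + -9378 = -4434
e) -4434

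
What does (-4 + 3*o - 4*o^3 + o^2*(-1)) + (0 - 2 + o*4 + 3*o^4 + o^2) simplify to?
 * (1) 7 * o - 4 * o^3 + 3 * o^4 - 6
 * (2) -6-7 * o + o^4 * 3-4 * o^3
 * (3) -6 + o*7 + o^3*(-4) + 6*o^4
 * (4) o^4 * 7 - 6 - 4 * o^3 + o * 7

Adding the polynomials and combining like terms:
(-4 + 3*o - 4*o^3 + o^2*(-1)) + (0 - 2 + o*4 + 3*o^4 + o^2)
= 7 * o - 4 * o^3 + 3 * o^4 - 6
1) 7 * o - 4 * o^3 + 3 * o^4 - 6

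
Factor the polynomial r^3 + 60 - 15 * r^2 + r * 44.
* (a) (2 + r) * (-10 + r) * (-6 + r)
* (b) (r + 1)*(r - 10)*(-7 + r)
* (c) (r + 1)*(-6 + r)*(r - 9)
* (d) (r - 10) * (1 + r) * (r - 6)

We need to factor r^3 + 60 - 15 * r^2 + r * 44.
The factored form is (r - 10) * (1 + r) * (r - 6).
d) (r - 10) * (1 + r) * (r - 6)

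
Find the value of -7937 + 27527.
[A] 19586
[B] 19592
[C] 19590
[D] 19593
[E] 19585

-7937 + 27527 = 19590
C) 19590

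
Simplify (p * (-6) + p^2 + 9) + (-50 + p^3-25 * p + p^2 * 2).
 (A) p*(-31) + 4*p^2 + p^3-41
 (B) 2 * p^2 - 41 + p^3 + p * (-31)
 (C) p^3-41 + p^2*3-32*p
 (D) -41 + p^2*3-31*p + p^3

Adding the polynomials and combining like terms:
(p*(-6) + p^2 + 9) + (-50 + p^3 - 25*p + p^2*2)
= -41 + p^2*3-31*p + p^3
D) -41 + p^2*3-31*p + p^3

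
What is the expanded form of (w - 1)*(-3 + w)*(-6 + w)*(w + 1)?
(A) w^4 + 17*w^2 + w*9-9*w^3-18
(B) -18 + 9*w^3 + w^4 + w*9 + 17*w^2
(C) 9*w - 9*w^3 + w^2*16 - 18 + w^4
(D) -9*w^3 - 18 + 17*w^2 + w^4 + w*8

Expanding (w - 1)*(-3 + w)*(-6 + w)*(w + 1):
= w^4 + 17*w^2 + w*9-9*w^3-18
A) w^4 + 17*w^2 + w*9-9*w^3-18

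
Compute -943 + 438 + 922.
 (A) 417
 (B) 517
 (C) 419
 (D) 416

First: -943 + 438 = -505
Then: -505 + 922 = 417
A) 417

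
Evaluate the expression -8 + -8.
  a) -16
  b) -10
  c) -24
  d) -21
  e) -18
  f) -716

-8 + -8 = -16
a) -16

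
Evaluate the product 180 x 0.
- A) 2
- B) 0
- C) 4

180 * 0 = 0
B) 0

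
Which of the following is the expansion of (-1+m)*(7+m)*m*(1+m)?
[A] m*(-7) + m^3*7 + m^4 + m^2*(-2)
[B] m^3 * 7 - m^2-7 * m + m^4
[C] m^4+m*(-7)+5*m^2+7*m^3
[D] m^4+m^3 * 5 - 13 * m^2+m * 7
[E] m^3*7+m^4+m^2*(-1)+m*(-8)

Expanding (-1+m)*(7+m)*m*(1+m):
= m^3 * 7 - m^2-7 * m + m^4
B) m^3 * 7 - m^2-7 * m + m^4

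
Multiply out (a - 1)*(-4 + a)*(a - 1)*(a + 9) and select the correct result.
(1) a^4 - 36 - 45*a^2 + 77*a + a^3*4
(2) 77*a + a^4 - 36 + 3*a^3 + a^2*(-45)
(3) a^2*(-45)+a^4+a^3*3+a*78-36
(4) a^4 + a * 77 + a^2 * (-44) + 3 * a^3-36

Expanding (a - 1)*(-4 + a)*(a - 1)*(a + 9):
= 77*a + a^4 - 36 + 3*a^3 + a^2*(-45)
2) 77*a + a^4 - 36 + 3*a^3 + a^2*(-45)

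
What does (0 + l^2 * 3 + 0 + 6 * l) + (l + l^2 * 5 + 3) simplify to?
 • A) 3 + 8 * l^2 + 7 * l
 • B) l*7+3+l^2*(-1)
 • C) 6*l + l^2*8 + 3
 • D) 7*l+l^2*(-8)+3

Adding the polynomials and combining like terms:
(0 + l^2*3 + 0 + 6*l) + (l + l^2*5 + 3)
= 3 + 8 * l^2 + 7 * l
A) 3 + 8 * l^2 + 7 * l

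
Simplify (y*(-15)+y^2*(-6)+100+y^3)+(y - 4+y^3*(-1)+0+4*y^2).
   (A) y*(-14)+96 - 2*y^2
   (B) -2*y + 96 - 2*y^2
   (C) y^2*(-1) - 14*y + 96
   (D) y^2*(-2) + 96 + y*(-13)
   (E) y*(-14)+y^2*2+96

Adding the polynomials and combining like terms:
(y*(-15) + y^2*(-6) + 100 + y^3) + (y - 4 + y^3*(-1) + 0 + 4*y^2)
= y*(-14)+96 - 2*y^2
A) y*(-14)+96 - 2*y^2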